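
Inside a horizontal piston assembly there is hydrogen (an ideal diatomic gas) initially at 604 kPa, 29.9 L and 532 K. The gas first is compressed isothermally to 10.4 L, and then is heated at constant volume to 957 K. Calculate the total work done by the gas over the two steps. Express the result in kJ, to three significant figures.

W_total ≈ -19.1 kJ

Step 1 (isothermal): W = P₁V₁ ln(V₂/V₁) = (18060) ln(10.4/29.9) = -19072 J.
Step 2 (isochoric): W = 0 (constant volume).
W_total = -19072 + 0 = -19072 J.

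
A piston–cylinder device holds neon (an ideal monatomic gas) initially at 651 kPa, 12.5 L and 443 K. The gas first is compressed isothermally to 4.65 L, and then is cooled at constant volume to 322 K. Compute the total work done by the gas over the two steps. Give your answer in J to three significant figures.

W_total ≈ -8050 J

Step 1 (isothermal): W = P₁V₁ ln(V₂/V₁) = (8138) ln(4.65/12.5) = -8047 J.
Step 2 (isochoric): W = 0 (constant volume).
W_total = -8047 + 0 = -8047 J.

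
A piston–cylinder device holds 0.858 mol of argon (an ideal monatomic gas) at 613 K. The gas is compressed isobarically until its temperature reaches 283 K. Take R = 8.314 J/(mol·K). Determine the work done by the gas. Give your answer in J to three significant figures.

Isobaric: W = P ΔV = nR ΔT.
W = (0.858)(8.314)(283 − 613) = -2354 J.

W ≈ -2350 J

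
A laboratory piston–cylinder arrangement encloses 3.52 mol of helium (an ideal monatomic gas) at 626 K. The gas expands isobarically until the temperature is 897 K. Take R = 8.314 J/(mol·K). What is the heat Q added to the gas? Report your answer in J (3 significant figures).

Q ≈ 19800 J

Isobaric: W = nRΔT = (3.52)(8.314)(271) = 7931 J.
ΔU = nCᵥΔT with Cᵥ = 3R/2: ΔU = (3.52)(12.47)(271) = 11896 J.
Q = ΔU + W = 11896 + 7931 = 19827 J.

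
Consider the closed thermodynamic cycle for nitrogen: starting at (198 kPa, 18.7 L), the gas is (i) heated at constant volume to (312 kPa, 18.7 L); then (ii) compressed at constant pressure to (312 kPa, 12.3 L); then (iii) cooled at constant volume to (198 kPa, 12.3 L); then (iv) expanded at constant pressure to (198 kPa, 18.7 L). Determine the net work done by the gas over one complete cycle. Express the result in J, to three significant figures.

W_net ≈ -730 J

Constant-volume legs do no work.
W(ii) = (312)(12.3 − 18.7) = -1997 J; W(iv) = (198)(18.7 − 12.3) = 1267 J.
W_net = -1997 + 1267 = -729.6 J (the counter-clockwise enclosed area).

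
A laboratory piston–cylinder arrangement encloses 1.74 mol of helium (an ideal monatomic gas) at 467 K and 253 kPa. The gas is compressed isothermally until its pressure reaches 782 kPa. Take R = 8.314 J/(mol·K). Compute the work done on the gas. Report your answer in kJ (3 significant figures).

W ≈ 7.62 kJ

Isothermal process: W = nRT ln(V₂/V₁) = nRT ln(P₁/P₂).
W = (1.74)(8.314)(467) × ln(253/782)
  = 6756 × ln(0.3235) = 6756 × -1.128
W_by_gas = -7624 J; work on gas = −W_by = 7624 J.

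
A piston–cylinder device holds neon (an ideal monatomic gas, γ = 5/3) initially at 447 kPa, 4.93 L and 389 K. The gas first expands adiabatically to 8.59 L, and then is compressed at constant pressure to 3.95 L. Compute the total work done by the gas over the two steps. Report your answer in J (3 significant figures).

Step 1 (adiabatic): W = (P₁V₁ − P₂V₂)/(γ−1) = (2204 − 1522)/0.667 = 1023 J.
After step 1: P = 177.2 kPa, V = 8.59 L, T = 268.6 K.
Step 2 (isobaric): W = PΔV = (177.2 kPa)(3.95 − 8.59 L) = -822.1 J.
W_total = 1023 − 822.1 = 200.6 J.

W_total ≈ 201 J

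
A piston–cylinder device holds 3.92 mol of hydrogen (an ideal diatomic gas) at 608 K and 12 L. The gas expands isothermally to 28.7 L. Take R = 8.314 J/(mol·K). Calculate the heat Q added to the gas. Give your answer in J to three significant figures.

Q ≈ 17300 J

Isothermal ⇒ ΔU = 0, so Q = W = nRT ln(V₂/V₁).
Q = (3.92)(8.314)(608) ln(28.7/12) = 19815 × 0.872 = 17279 J.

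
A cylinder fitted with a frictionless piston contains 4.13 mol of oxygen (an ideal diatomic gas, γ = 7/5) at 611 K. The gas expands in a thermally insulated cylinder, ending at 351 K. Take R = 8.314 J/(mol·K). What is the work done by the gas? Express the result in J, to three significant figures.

Adiabatic ⇒ Q = 0, so W_by = −ΔU = nCᵥ(T₁ − T₂).
Cᵥ = 5R/2 = 20.79 J/(mol·K).
W = (4.13)(20.79)(611 − 351) = 22319 J.

W ≈ 22300 J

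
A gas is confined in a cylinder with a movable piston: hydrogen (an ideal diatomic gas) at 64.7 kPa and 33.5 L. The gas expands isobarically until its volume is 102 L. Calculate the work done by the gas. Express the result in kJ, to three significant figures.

Isobaric: W = P ΔV.
W = (64.7 kPa)(102 − 33.5 L) = (64.7)(68.5) = 4432 J.

W ≈ 4.43 kJ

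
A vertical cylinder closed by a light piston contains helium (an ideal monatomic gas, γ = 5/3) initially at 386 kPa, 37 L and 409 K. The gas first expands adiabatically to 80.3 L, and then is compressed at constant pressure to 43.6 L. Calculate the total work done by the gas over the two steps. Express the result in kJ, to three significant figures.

Step 1 (adiabatic): W = (P₁V₁ − P₂V₂)/(γ−1) = (14282 − 8520)/0.667 = 8643 J.
After step 1: P = 106.1 kPa, V = 80.3 L, T = 244 K.
Step 2 (isobaric): W = PΔV = (106.1 kPa)(43.6 − 80.3 L) = -3894 J.
W_total = 8643 − 3894 = 4749 J.

W_total ≈ 4.75 kJ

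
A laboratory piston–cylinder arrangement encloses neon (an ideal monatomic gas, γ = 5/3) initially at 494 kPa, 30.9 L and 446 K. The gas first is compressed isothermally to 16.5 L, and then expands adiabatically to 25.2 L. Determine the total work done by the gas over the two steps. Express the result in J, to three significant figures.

W_total ≈ -3950 J

Step 1 (isothermal): W = P₁V₁ ln(V₂/V₁) = (15265) ln(16.5/30.9) = -9577 J.
After step 1: P = 925.1 kPa, V = 16.5 L, T = 446 K.
Step 2 (adiabatic): W = (P₁V₁ − P₂V₂)/(γ−1) = (15265 − 11510)/0.667 = 5632 J.
W_total = -9577 + 5632 = -3945 J.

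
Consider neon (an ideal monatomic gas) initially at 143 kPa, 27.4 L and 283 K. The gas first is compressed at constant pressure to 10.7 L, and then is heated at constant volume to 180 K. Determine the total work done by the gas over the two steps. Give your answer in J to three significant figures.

Step 1 (isobaric): W = PΔV = (143 kPa)(10.7 − 27.4 L) = -2388 J.
Step 2 (isochoric): W = 0 (constant volume).
W_total = -2388 + 0 = -2388 J.

W_total ≈ -2390 J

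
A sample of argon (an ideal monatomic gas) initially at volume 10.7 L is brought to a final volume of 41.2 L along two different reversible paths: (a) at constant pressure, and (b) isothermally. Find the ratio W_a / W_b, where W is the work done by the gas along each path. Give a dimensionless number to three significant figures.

W_a / W_b ≈ 2.11

Path (a) isobaric: W = P₁(V₂ − V₁) → W_a/(P₁V₁) = 2.85.
Path (b) isothermal: W = P₁V₁ ln(V₂/V₁) → W_b/(P₁V₁) = 1.348.
W_a / W_b = 2.85 / 1.348 = 2.114.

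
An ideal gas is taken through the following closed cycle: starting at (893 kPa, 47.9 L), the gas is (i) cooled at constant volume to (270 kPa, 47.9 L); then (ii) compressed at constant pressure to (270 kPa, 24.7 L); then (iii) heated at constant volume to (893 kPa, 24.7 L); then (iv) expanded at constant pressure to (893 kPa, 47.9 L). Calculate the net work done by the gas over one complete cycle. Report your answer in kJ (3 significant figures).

W_net ≈ 14.5 kJ

Constant-volume legs do no work.
W(ii) = (270)(24.7 − 47.9) = -6264 J; W(iv) = (893)(47.9 − 24.7) = 20718 J.
W_net = -6264 + 20718 = 14454 J (the clockwise enclosed area).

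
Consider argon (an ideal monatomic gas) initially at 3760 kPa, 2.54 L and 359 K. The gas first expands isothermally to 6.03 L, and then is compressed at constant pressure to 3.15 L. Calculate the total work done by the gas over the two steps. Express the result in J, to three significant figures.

Step 1 (isothermal): W = P₁V₁ ln(V₂/V₁) = (9550) ln(6.03/2.54) = 8257 J.
After step 1: P = 1584 kPa, V = 6.03 L, T = 359 K.
Step 2 (isobaric): W = PΔV = (1584 kPa)(3.15 − 6.03 L) = -4561 J.
W_total = 8257 − 4561 = 3696 J.

W_total ≈ 3700 J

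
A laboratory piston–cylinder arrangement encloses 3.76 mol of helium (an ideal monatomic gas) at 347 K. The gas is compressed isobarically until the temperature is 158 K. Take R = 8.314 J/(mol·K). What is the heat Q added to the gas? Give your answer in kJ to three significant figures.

Q ≈ -14.8 kJ

Isobaric: W = nRΔT = (3.76)(8.314)(-189) = -5908 J.
ΔU = nCᵥΔT with Cᵥ = 3R/2: ΔU = (3.76)(12.47)(-189) = -8862 J.
Q = ΔU + W = -8862 − 5908 = -14771 J.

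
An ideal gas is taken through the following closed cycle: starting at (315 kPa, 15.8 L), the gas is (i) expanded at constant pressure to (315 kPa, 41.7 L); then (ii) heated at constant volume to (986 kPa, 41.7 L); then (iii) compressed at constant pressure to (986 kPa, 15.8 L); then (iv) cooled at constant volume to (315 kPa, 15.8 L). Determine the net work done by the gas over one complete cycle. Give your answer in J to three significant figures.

W_net ≈ -17400 J

Constant-volume legs do no work.
W(i) = (315)(41.7 − 15.8) = 8159 J; W(iii) = (986)(15.8 − 41.7) = -25537 J.
W_net = 8159 − 25537 = -17379 J (the counter-clockwise enclosed area).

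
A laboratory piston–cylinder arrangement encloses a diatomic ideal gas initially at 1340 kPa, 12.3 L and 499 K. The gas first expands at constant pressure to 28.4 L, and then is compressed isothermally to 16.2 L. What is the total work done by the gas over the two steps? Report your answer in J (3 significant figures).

W_total ≈ 210 J

Step 1 (isobaric): W = PΔV = (1340 kPa)(28.4 − 12.3 L) = 21574 J.
After step 1: P = 1340 kPa, V = 28.4 L, T = 1152 K.
Step 2 (isothermal): W = P₁V₁ ln(V₂/V₁) = (38056) ln(16.2/28.4) = -21364 J.
W_total = 21574 − 21364 = 210.2 J.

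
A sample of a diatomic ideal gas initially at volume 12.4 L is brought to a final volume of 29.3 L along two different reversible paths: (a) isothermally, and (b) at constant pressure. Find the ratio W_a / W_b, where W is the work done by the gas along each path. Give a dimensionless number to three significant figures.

W_a / W_b ≈ 0.631

Path (a) isothermal: W = P₁V₁ ln(V₂/V₁) → W_a/(P₁V₁) = 0.8599.
Path (b) isobaric: W = P₁(V₂ − V₁) → W_b/(P₁V₁) = 1.363.
W_a / W_b = 0.8599 / 1.363 = 0.6309.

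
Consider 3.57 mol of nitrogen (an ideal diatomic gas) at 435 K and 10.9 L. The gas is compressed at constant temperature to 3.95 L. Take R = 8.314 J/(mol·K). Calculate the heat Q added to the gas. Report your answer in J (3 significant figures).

Q ≈ -13100 J

Isothermal ⇒ ΔU = 0, so Q = W = nRT ln(V₂/V₁).
Q = (3.57)(8.314)(435) ln(3.95/10.9) = 12911 × -1.015 = -13106 J.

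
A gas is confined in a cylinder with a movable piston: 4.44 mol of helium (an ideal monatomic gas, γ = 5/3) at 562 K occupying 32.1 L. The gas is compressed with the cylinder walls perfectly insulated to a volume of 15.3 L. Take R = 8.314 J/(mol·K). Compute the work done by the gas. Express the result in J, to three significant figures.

W ≈ -19900 J

Adiabatic: TV^(γ−1) = const with γ = 5/3.
T₂ = T₁ (V₁/V₂)^(γ−1) = 562 × (32.1/15.3)^0.667 = 562 × 1.639 = 921 K.
W_by = nCᵥ(T₁ − T₂) = (4.44)(12.47)(562 − 921) = -19881 J.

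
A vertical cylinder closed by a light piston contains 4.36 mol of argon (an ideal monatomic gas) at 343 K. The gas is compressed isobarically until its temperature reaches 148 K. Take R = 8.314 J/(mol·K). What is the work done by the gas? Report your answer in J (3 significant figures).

W ≈ -7070 J

Isobaric: W = P ΔV = nR ΔT.
W = (4.36)(8.314)(148 − 343) = -7069 J.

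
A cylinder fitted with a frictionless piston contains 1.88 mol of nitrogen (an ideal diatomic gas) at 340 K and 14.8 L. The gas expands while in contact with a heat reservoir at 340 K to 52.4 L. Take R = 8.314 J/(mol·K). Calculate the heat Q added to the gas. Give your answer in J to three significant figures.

Q ≈ 6720 J

Isothermal ⇒ ΔU = 0, so Q = W = nRT ln(V₂/V₁).
Q = (1.88)(8.314)(340) ln(52.4/14.8) = 5314 × 1.264 = 6719 J.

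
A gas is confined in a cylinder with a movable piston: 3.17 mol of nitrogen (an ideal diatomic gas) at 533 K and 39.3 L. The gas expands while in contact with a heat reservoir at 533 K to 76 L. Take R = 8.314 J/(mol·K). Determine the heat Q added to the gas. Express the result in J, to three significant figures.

Q ≈ 9260 J

Isothermal ⇒ ΔU = 0, so Q = W = nRT ln(V₂/V₁).
Q = (3.17)(8.314)(533) ln(76/39.3) = 14047 × 0.6595 = 9264 J.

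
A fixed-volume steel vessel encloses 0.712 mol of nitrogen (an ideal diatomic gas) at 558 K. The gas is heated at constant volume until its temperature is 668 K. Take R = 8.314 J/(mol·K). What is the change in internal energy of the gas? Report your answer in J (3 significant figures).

Constant volume ⇒ W = 0, so Q = ΔU = nCᵥΔT with Cᵥ = 5R/2 = 20.79 J/(mol·K).
ΔU = (0.712)(20.79)(668 − 558) = 1628 J.

ΔU ≈ 1630 J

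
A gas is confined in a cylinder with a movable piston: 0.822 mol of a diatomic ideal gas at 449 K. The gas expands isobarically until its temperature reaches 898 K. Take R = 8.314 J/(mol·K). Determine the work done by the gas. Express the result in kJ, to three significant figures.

W ≈ 3.07 kJ

Isobaric: W = P ΔV = nR ΔT.
W = (0.822)(8.314)(898 − 449) = 3069 J.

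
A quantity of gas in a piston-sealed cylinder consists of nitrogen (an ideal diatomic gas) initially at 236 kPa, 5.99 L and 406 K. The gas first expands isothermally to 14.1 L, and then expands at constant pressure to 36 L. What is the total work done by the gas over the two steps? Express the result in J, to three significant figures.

Step 1 (isothermal): W = P₁V₁ ln(V₂/V₁) = (1414) ln(14.1/5.99) = 1210 J.
After step 1: P = 100.3 kPa, V = 14.1 L, T = 406 K.
Step 2 (isobaric): W = PΔV = (100.3 kPa)(36 − 14.1 L) = 2196 J.
W_total = 1210 + 2196 = 3406 J.

W_total ≈ 3410 J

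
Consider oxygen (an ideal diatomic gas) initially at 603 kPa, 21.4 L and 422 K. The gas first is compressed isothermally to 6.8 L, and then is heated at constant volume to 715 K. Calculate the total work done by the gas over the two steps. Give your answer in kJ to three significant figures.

Step 1 (isothermal): W = P₁V₁ ln(V₂/V₁) = (12904) ln(6.8/21.4) = -14794 J.
Step 2 (isochoric): W = 0 (constant volume).
W_total = -14794 + 0 = -14794 J.

W_total ≈ -14.8 kJ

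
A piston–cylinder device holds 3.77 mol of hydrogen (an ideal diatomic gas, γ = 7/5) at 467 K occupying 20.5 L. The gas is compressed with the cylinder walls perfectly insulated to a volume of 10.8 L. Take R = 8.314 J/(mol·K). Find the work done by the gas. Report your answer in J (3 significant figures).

W ≈ -10700 J

Adiabatic: TV^(γ−1) = const with γ = 7/5.
T₂ = T₁ (V₁/V₂)^(γ−1) = 467 × (20.5/10.8)^0.4 = 467 × 1.292 = 603.5 K.
W_by = nCᵥ(T₁ − T₂) = (3.77)(20.79)(467 − 603.5) = -10693 J.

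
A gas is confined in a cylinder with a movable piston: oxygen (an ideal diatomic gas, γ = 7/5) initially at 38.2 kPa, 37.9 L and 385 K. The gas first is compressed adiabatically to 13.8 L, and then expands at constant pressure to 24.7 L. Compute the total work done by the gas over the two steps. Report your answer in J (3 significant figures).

Step 1 (adiabatic): W = (P₁V₁ − P₂V₂)/(γ−1) = (1448 − 2169)/0.4 = -1802 J.
After step 1: P = 157.2 kPa, V = 13.8 L, T = 576.7 K.
Step 2 (isobaric): W = PΔV = (157.2 kPa)(24.7 − 13.8 L) = 1713 J.
W_total = -1802 + 1713 = -89.4 J.

W_total ≈ -89.4 J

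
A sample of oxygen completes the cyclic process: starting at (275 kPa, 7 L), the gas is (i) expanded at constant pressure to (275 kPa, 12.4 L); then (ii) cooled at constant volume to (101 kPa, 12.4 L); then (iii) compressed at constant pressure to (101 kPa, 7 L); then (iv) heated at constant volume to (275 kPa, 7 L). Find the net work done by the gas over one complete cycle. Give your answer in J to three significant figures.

Constant-volume legs do no work.
W(i) = (275)(12.4 − 7) = 1485 J; W(iii) = (101)(7 − 12.4) = -545.4 J.
W_net = 1485 − 545.4 = 939.6 J (the clockwise enclosed area).

W_net ≈ 940 J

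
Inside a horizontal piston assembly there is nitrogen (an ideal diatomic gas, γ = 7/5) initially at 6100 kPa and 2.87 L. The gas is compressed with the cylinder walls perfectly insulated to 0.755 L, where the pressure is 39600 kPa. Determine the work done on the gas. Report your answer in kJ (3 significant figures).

Adiabatic: W = (P₁V₁ − P₂V₂)/(γ − 1) with γ = 7/5.
P₁V₁ = 17507 J, P₂V₂ = 29898 J.
W = (17507 − 29898) / 0.4 = -30978 J.
Work on gas = −W_by = 30978 J.

W ≈ 31.0 kJ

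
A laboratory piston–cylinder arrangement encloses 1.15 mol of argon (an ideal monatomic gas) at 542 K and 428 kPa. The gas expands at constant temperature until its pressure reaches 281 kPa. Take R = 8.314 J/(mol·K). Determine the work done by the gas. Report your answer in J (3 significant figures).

W ≈ 2180 J

Isothermal process: W = nRT ln(V₂/V₁) = nRT ln(P₁/P₂).
W = (1.15)(8.314)(542) × ln(428/281)
  = 5182 × ln(1.523) = 5182 × 0.4208
W_by_gas = 2180 J.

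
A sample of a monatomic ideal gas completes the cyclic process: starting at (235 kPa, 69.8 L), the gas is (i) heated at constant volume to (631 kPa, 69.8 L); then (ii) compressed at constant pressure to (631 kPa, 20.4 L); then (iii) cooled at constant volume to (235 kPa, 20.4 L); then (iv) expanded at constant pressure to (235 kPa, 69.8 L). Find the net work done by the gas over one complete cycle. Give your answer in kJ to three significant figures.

W_net ≈ -19.6 kJ

Constant-volume legs do no work.
W(ii) = (631)(20.4 − 69.8) = -31171 J; W(iv) = (235)(69.8 − 20.4) = 11609 J.
W_net = -31171 + 11609 = -19562 J (the counter-clockwise enclosed area).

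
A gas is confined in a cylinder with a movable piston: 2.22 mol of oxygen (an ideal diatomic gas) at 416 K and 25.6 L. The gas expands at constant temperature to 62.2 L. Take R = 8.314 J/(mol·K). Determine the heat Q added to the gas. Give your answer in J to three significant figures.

Isothermal ⇒ ΔU = 0, so Q = W = nRT ln(V₂/V₁).
Q = (2.22)(8.314)(416) ln(62.2/25.6) = 7678 × 0.8878 = 6816 J.

Q ≈ 6820 J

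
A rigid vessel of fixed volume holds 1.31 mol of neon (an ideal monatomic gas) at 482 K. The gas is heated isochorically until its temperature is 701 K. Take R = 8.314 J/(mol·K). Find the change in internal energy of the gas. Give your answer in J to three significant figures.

Constant volume ⇒ W = 0, so Q = ΔU = nCᵥΔT with Cᵥ = 3R/2 = 12.47 J/(mol·K).
ΔU = (1.31)(12.47)(701 − 482) = 3578 J.

ΔU ≈ 3580 J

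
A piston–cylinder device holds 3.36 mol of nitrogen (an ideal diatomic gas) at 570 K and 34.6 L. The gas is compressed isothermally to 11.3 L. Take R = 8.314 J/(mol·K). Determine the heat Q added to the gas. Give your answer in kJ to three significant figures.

Isothermal ⇒ ΔU = 0, so Q = W = nRT ln(V₂/V₁).
Q = (3.36)(8.314)(570) ln(11.3/34.6) = 15923 × -1.119 = -17819 J.

Q ≈ -17.8 kJ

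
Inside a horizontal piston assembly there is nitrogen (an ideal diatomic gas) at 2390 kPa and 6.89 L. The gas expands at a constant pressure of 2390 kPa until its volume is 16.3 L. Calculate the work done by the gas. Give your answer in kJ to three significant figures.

Isobaric: W = P ΔV.
W = (2390 kPa)(16.3 − 6.89 L) = (2390)(9.41) = 22490 J.

W ≈ 22.5 kJ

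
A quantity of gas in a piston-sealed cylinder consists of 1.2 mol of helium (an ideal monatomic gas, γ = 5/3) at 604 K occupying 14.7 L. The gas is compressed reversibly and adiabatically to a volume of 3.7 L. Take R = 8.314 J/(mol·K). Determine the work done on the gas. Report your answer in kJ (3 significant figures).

Adiabatic: TV^(γ−1) = const with γ = 5/3.
T₂ = T₁ (V₁/V₂)^(γ−1) = 604 × (14.7/3.7)^0.667 = 604 × 2.508 = 1515 K.
W_by = nCᵥ(T₁ − T₂) = (1.2)(12.47)(604 − 1515) = -13635 J.
Work on gas = −W_by = 13635 J.

W ≈ 13.6 kJ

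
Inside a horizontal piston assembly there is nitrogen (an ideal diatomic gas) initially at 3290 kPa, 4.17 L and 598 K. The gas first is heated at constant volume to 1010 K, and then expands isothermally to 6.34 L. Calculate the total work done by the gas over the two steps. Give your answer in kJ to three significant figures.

W_total ≈ 9.71 kJ

Step 1 (isochoric): W = 0 (constant volume).
After step 1: P = 5557 kPa (V unchanged).
Step 2 (isothermal): W = P₁V₁ ln(V₂/V₁) = (23171) ln(6.34/4.17) = 9708 J.
W_total = 0 + 9708 = 9708 J.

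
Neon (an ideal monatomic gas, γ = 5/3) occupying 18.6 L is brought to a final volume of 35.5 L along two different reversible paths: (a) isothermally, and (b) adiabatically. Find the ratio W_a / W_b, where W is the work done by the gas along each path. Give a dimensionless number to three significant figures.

W_a / W_b ≈ 1.23

Path (a) isothermal: W = P₁V₁ ln(V₂/V₁) → W_a/(P₁V₁) = 0.6464.
Path (b) adiabatic: W = P₁V₁(1 − (V₁/V₂)^(γ−1))/(γ−1) → W_b/(P₁V₁) = 0.5251.
W_a / W_b = 0.6464 / 0.5251 = 1.231.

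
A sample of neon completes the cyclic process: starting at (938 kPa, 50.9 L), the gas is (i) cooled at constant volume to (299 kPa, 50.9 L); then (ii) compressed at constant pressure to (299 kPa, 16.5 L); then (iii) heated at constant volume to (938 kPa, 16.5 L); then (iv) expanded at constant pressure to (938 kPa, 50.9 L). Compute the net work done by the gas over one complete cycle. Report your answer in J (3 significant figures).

Constant-volume legs do no work.
W(ii) = (299)(16.5 − 50.9) = -10286 J; W(iv) = (938)(50.9 − 16.5) = 32267 J.
W_net = -10286 + 32267 = 21982 J (the clockwise enclosed area).

W_net ≈ 22000 J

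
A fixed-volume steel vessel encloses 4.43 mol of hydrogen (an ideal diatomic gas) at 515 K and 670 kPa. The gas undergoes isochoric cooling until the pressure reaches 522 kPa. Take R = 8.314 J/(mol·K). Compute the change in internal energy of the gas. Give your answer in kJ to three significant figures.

Constant volume ⇒ W = 0, so Q = ΔU = nCᵥΔT with Cᵥ = 5R/2 = 20.79 J/(mol·K).
At constant V, T₂/T₁ = P₂/P₁ ⇒ ΔT = T₁(P₂/P₁ − 1) = 515·(522/670 − 1) = -113.8 K.
ΔU = (4.43)(20.79)(-113.8) = -10475 J.

ΔU ≈ -10.5 kJ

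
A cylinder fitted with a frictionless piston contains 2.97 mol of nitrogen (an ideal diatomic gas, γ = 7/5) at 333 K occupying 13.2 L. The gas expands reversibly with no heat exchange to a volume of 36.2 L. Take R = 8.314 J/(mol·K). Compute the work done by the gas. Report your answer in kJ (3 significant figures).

Adiabatic: TV^(γ−1) = const with γ = 7/5.
T₂ = T₁ (V₁/V₂)^(γ−1) = 333 × (13.2/36.2)^0.4 = 333 × 0.668 = 222.4 K.
W_by = nCᵥ(T₁ − T₂) = (2.97)(20.79)(333 − 222.4) = 6826 J.

W ≈ 6.83 kJ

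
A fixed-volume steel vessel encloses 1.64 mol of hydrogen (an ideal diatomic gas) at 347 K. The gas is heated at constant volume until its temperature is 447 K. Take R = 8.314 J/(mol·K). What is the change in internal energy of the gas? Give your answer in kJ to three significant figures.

ΔU ≈ 3.41 kJ

Constant volume ⇒ W = 0, so Q = ΔU = nCᵥΔT with Cᵥ = 5R/2 = 20.79 J/(mol·K).
ΔU = (1.64)(20.79)(447 − 347) = 3409 J.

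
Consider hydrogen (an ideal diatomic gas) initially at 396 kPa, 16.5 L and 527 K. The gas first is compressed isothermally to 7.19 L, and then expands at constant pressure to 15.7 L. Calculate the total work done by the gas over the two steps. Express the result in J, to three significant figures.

Step 1 (isothermal): W = P₁V₁ ln(V₂/V₁) = (6534) ln(7.19/16.5) = -5428 J.
After step 1: P = 908.8 kPa, V = 7.19 L, T = 527 K.
Step 2 (isobaric): W = PΔV = (908.8 kPa)(15.7 − 7.19 L) = 7734 J.
W_total = -5428 + 7734 = 2306 J.

W_total ≈ 2310 J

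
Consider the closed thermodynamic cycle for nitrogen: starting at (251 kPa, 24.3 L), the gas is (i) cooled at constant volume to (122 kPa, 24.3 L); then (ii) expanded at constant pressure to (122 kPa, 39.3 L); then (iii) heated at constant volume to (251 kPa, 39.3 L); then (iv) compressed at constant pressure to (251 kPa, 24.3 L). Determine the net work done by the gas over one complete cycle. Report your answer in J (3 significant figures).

Constant-volume legs do no work.
W(ii) = (122)(39.3 − 24.3) = 1830 J; W(iv) = (251)(24.3 − 39.3) = -3765 J.
W_net = 1830 − 3765 = -1935 J (the counter-clockwise enclosed area).

W_net ≈ -1930 J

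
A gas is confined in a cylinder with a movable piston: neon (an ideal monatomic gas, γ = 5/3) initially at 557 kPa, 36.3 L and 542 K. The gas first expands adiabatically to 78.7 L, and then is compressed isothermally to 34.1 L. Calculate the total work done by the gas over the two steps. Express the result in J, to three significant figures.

Step 1 (adiabatic): W = (P₁V₁ − P₂V₂)/(γ−1) = (20219 − 12070)/0.667 = 12223 J.
After step 1: P = 153.4 kPa, V = 78.7 L, T = 323.6 K.
Step 2 (isothermal): W = P₁V₁ ln(V₂/V₁) = (12070) ln(34.1/78.7) = -10095 J.
W_total = 12223 − 10095 = 2128 J.

W_total ≈ 2130 J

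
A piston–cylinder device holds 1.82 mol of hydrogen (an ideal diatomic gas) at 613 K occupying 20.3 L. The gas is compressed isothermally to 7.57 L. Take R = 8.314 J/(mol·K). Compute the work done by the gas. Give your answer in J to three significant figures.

W ≈ -9150 J

Isothermal: W = nRT ln(V₂/V₁).
W = (1.82)(8.314)(613) × ln(7.57/20.3)
  = 9276 × -0.9864
W_by_gas = -9150 J.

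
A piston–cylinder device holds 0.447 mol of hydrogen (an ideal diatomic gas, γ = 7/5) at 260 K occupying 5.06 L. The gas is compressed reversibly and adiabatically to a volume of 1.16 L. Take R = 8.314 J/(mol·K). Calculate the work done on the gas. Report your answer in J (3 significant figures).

W ≈ 1940 J

Adiabatic: TV^(γ−1) = const with γ = 7/5.
T₂ = T₁ (V₁/V₂)^(γ−1) = 260 × (5.06/1.16)^0.4 = 260 × 1.803 = 468.7 K.
W_by = nCᵥ(T₁ − T₂) = (0.447)(20.79)(260 − 468.7) = -1939 J.
Work on gas = −W_by = 1939 J.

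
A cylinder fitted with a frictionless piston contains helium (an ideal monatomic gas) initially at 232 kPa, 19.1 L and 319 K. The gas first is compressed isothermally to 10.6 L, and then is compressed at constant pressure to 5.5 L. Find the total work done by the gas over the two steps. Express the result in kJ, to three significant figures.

W_total ≈ -4.74 kJ

Step 1 (isothermal): W = P₁V₁ ln(V₂/V₁) = (4431) ln(10.6/19.1) = -2609 J.
After step 1: P = 418 kPa, V = 10.6 L, T = 319 K.
Step 2 (isobaric): W = PΔV = (418 kPa)(5.5 − 10.6 L) = -2132 J.
W_total = -2609 − 2132 = -4741 J.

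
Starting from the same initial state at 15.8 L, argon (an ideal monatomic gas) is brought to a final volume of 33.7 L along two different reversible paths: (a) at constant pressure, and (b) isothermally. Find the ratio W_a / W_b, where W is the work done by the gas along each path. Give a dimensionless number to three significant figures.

Path (a) isobaric: W = P₁(V₂ − V₁) → W_a/(P₁V₁) = 1.133.
Path (b) isothermal: W = P₁V₁ ln(V₂/V₁) → W_b/(P₁V₁) = 0.7575.
W_a / W_b = 1.133 / 0.7575 = 1.496.

W_a / W_b ≈ 1.50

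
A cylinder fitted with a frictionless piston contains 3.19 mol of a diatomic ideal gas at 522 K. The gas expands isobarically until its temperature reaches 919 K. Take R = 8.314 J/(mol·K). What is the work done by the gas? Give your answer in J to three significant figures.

W ≈ 10500 J

Isobaric: W = P ΔV = nR ΔT.
W = (3.19)(8.314)(919 − 522) = 10529 J.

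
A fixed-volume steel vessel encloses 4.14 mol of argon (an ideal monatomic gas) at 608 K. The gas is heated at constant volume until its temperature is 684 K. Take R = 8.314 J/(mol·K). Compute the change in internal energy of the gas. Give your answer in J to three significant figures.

Constant volume ⇒ W = 0, so Q = ΔU = nCᵥΔT with Cᵥ = 3R/2 = 12.47 J/(mol·K).
ΔU = (4.14)(12.47)(684 − 608) = 3924 J.

ΔU ≈ 3920 J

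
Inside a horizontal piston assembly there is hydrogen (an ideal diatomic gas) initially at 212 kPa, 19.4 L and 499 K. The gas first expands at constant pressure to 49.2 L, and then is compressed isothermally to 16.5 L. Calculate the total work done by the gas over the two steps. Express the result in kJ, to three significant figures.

W_total ≈ -5.08 kJ

Step 1 (isobaric): W = PΔV = (212 kPa)(49.2 − 19.4 L) = 6318 J.
After step 1: P = 212 kPa, V = 49.2 L, T = 1266 K.
Step 2 (isothermal): W = P₁V₁ ln(V₂/V₁) = (10430) ln(16.5/49.2) = -11396 J.
W_total = 6318 − 11396 = -5078 J.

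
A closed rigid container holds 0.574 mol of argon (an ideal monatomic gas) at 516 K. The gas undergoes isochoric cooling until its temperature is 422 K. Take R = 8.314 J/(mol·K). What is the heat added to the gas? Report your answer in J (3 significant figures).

Q ≈ -673 J

Constant volume ⇒ W = 0, so Q = ΔU = nCᵥΔT with Cᵥ = 3R/2 = 12.47 J/(mol·K).
ΔU = (0.574)(12.47)(422 − 516) = -672.9 J.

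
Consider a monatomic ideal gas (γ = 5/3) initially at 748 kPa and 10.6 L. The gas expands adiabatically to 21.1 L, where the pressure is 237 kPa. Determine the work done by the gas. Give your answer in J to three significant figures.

W ≈ 4390 J

Adiabatic: W = (P₁V₁ − P₂V₂)/(γ − 1) with γ = 5/3.
P₁V₁ = 7929 J, P₂V₂ = 5001 J.
W = (7929 − 5001) / 0.6667 = 4392 J.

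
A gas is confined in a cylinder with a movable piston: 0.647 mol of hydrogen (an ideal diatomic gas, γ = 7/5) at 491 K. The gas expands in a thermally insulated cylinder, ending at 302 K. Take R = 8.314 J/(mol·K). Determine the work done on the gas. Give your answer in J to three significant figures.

Adiabatic ⇒ Q = 0, so W_by = −ΔU = nCᵥ(T₁ − T₂).
Cᵥ = 5R/2 = 20.79 J/(mol·K).
W = (0.647)(20.79)(491 − 302) = 2542 J.
Work on gas = −W_by = -2542 J.

W ≈ -2540 J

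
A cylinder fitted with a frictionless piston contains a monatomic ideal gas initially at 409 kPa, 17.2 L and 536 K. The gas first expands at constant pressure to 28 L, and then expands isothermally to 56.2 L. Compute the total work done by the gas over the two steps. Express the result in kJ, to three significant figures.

W_total ≈ 12.4 kJ

Step 1 (isobaric): W = PΔV = (409 kPa)(28 − 17.2 L) = 4417 J.
After step 1: P = 409 kPa, V = 28 L, T = 872.6 K.
Step 2 (isothermal): W = P₁V₁ ln(V₂/V₁) = (11452) ln(56.2/28) = 7979 J.
W_total = 4417 + 7979 = 12396 J.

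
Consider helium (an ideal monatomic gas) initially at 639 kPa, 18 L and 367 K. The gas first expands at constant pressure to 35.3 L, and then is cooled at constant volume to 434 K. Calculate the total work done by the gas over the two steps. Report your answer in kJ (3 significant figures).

W_total ≈ 11.1 kJ

Step 1 (isobaric): W = PΔV = (639 kPa)(35.3 − 18 L) = 11055 J.
Step 2 (isochoric): W = 0 (constant volume).
W_total = 11055 + 0 = 11055 J.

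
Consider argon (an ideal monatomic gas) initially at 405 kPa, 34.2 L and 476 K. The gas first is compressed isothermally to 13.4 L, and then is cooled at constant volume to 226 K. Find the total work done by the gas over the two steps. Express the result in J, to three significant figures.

Step 1 (isothermal): W = P₁V₁ ln(V₂/V₁) = (13851) ln(13.4/34.2) = -12978 J.
Step 2 (isochoric): W = 0 (constant volume).
W_total = -12978 + 0 = -12978 J.

W_total ≈ -13000 J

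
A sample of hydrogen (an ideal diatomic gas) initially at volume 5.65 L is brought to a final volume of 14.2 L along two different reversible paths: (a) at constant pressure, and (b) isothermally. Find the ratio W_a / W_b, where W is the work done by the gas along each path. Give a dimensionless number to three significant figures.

W_a / W_b ≈ 1.64

Path (a) isobaric: W = P₁(V₂ − V₁) → W_a/(P₁V₁) = 1.513.
Path (b) isothermal: W = P₁V₁ ln(V₂/V₁) → W_b/(P₁V₁) = 0.9216.
W_a / W_b = 1.513 / 0.9216 = 1.642.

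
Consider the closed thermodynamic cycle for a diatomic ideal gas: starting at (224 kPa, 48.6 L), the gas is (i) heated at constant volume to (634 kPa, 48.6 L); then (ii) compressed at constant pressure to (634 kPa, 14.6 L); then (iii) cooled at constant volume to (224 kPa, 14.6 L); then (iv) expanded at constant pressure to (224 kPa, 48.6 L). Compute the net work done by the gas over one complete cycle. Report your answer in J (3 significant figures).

W_net ≈ -13900 J

Constant-volume legs do no work.
W(ii) = (634)(14.6 − 48.6) = -21556 J; W(iv) = (224)(48.6 − 14.6) = 7616 J.
W_net = -21556 + 7616 = -13940 J (the counter-clockwise enclosed area).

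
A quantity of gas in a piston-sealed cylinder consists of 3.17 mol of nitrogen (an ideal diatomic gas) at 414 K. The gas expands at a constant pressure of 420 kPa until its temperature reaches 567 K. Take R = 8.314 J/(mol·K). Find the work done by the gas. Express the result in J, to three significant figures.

Isobaric: W = P ΔV = nR ΔT.
W = (3.17)(8.314)(567 − 414) = 4032 J.

W ≈ 4030 J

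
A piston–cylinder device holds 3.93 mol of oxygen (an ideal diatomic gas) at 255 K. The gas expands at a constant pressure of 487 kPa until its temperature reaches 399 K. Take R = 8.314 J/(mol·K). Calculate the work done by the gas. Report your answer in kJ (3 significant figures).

Isobaric: W = P ΔV = nR ΔT.
W = (3.93)(8.314)(399 − 255) = 4705 J.

W ≈ 4.71 kJ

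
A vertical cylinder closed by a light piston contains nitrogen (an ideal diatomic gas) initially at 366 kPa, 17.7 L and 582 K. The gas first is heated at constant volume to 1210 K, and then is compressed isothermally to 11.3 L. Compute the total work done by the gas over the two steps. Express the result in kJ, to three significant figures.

W_total ≈ -6.04 kJ

Step 1 (isochoric): W = 0 (constant volume).
After step 1: P = 760.9 kPa (V unchanged).
Step 2 (isothermal): W = P₁V₁ ln(V₂/V₁) = (13468) ln(11.3/17.7) = -6044 J.
W_total = 0 − 6044 = -6044 J.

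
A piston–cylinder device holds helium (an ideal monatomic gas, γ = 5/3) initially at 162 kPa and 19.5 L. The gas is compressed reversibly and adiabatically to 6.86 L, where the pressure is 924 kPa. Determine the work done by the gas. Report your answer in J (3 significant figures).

W ≈ -4770 J

Adiabatic: W = (P₁V₁ − P₂V₂)/(γ − 1) with γ = 5/3.
P₁V₁ = 3159 J, P₂V₂ = 6339 J.
W = (3159 − 6339) / 0.6667 = -4769 J.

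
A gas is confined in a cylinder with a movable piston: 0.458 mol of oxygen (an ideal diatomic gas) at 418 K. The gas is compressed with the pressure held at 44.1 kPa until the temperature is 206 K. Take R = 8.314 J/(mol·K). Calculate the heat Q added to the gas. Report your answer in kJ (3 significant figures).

Isobaric: W = nRΔT = (0.458)(8.314)(-212) = -807.3 J.
ΔU = nCᵥΔT with Cᵥ = 5R/2: ΔU = (0.458)(20.79)(-212) = -2018 J.
Q = ΔU + W = -2018 − 807.3 = -2825 J.

Q ≈ -2.83 kJ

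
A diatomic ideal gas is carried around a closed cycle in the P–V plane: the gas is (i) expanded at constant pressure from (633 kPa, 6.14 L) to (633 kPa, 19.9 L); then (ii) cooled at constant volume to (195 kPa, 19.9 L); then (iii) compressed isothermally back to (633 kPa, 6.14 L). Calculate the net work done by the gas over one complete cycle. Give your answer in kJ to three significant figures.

W_net ≈ 4.15 kJ

Leg (i): W = PΔV = (633)(19.9 − 6.14) = 8710 J.
Leg (ii): W = 0.
Leg (iii): W = PᵢVᵢ ln(V_f/Vᵢ) = (3880) ln(6.14/19.9) = -4563 J.
W_net = 8710 − 4563 = 4147 J.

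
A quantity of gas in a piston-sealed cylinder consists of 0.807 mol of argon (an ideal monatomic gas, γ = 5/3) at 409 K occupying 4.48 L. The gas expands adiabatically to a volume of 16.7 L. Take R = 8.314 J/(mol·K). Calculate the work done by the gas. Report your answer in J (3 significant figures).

W ≈ 2400 J

Adiabatic: TV^(γ−1) = const with γ = 5/3.
T₂ = T₁ (V₁/V₂)^(γ−1) = 409 × (4.48/16.7)^0.667 = 409 × 0.4159 = 170.1 K.
W_by = nCᵥ(T₁ − T₂) = (0.807)(12.47)(409 − 170.1) = 2404 J.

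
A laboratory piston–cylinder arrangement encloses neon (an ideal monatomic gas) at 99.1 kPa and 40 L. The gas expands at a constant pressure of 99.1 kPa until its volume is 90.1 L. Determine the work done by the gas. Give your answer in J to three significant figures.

Isobaric: W = P ΔV.
W = (99.1 kPa)(90.1 − 40 L) = (99.1)(50.1) = 4965 J.

W ≈ 4960 J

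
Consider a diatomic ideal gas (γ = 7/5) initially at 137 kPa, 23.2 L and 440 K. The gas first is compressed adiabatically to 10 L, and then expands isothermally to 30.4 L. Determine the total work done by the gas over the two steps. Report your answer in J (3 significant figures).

Step 1 (adiabatic): W = (P₁V₁ − P₂V₂)/(γ−1) = (3178 − 4450)/0.4 = -3180 J.
After step 1: P = 445 kPa, V = 10 L, T = 616.1 K.
Step 2 (isothermal): W = P₁V₁ ln(V₂/V₁) = (4450) ln(30.4/10) = 4948 J.
W_total = -3180 + 4948 = 1768 J.

W_total ≈ 1770 J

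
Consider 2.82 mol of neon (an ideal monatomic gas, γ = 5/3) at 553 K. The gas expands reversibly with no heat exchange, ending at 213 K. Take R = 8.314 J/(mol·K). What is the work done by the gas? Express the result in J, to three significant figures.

W ≈ 12000 J

Adiabatic ⇒ Q = 0, so W_by = −ΔU = nCᵥ(T₁ − T₂).
Cᵥ = 3R/2 = 12.47 J/(mol·K).
W = (2.82)(12.47)(553 − 213) = 11957 J.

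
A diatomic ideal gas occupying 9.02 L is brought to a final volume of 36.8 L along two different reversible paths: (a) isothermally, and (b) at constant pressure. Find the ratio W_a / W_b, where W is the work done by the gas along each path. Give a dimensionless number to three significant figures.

Path (a) isothermal: W = P₁V₁ ln(V₂/V₁) → W_a/(P₁V₁) = 1.406.
Path (b) isobaric: W = P₁(V₂ − V₁) → W_b/(P₁V₁) = 3.08.
W_a / W_b = 1.406 / 3.08 = 0.4565.

W_a / W_b ≈ 0.457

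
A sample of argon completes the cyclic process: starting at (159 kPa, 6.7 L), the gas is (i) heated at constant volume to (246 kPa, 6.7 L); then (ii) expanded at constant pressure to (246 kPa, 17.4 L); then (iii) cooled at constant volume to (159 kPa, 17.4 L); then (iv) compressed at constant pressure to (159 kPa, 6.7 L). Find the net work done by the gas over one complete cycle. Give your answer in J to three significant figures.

W_net ≈ 931 J

Constant-volume legs do no work.
W(ii) = (246)(17.4 − 6.7) = 2632 J; W(iv) = (159)(6.7 − 17.4) = -1701 J.
W_net = 2632 − 1701 = 930.9 J (the clockwise enclosed area).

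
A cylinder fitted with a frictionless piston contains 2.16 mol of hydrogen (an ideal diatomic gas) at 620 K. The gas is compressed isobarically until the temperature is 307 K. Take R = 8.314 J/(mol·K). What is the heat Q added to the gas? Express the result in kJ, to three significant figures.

Q ≈ -19.7 kJ

Isobaric: W = nRΔT = (2.16)(8.314)(-313) = -5621 J.
ΔU = nCᵥΔT with Cᵥ = 5R/2: ΔU = (2.16)(20.79)(-313) = -14052 J.
Q = ΔU + W = -14052 − 5621 = -19673 J.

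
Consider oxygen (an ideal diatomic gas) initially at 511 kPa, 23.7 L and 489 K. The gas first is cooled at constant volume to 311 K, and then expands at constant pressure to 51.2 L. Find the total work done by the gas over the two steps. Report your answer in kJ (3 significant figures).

Step 1 (isochoric): W = 0 (constant volume).
After step 1: P = 325 kPa (V unchanged).
Step 2 (isobaric): W = PΔV = (325 kPa)(51.2 − 23.7 L) = 8937 J.
W_total = 0 + 8937 = 8937 J.

W_total ≈ 8.94 kJ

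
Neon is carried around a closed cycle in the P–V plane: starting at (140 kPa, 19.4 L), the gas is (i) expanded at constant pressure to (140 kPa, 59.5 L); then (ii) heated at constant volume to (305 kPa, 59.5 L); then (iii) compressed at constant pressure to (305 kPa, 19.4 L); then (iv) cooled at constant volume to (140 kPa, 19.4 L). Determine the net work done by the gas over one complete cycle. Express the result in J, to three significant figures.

Constant-volume legs do no work.
W(i) = (140)(59.5 − 19.4) = 5614 J; W(iii) = (305)(19.4 − 59.5) = -12230 J.
W_net = 5614 − 12230 = -6616 J (the counter-clockwise enclosed area).

W_net ≈ -6620 J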